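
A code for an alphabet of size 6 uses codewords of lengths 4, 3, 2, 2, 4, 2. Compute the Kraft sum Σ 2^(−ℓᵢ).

1

With common denominator 2^4 = 16: Σ 2^(−ℓᵢ) = 1/16 + 2/16 + 4/16 + 4/16 + 1/16 + 4/16 = 16/16 = 1.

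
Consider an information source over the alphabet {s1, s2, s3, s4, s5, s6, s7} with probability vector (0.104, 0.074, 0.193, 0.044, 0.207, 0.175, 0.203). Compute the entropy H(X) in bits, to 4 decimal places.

H = −Σ pᵢ log₂ pᵢ.
−0.104·log₂(0.104) = 0.3396
−0.074·log₂(0.074) = 0.2780
−0.193·log₂(0.193) = 0.4581
−0.044·log₂(0.044) = 0.1983
−0.207·log₂(0.207) = 0.4704
−0.175·log₂(0.175) = 0.4401
−0.203·log₂(0.203) = 0.4670
Sum ≈ 2.6513 → 2.6513 bits.

2.6513 bits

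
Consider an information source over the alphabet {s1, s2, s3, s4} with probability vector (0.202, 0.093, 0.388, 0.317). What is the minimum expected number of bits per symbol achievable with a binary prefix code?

1.907 bits/symbol

Repeatedly combine the two least-probable nodes; the expected code length is the sum of the merged weights.
merge 93/1000 + 101/500 → 59/200
merge 59/200 + 317/1000 → 153/250
merge 97/250 + 153/250 → 1
L = 59/200 + 153/250 + 1 = 1907/1000 = 1.907 bits/symbol.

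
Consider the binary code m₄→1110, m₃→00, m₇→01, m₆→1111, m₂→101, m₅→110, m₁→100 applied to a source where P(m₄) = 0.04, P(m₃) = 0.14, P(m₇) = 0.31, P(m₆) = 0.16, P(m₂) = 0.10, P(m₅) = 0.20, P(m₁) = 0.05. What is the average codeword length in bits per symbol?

2.75 bits/symbol

L̄ = Σ pᵢ·ℓᵢ = 0.04·4 + 0.14·2 + 0.31·2 + 0.16·4 + 0.10·3 + 0.20·3 + 0.05·3 = 2.75 bits/symbol.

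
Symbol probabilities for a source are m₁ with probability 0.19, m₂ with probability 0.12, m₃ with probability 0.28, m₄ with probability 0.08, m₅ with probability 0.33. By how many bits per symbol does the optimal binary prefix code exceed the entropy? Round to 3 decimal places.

0.044 bits

Entropy H = −Σ p log₂ p ≈ 2.1558 bits.
Huffman merges: 2/25+3/25→1/5; 19/100+1/5→39/100; 7/25+33/100→61/100; 39/100+61/100→1. L = 11/5 ≈ 2.2000.
L − H = 2.2000 − 2.1558 = 0.044 bits.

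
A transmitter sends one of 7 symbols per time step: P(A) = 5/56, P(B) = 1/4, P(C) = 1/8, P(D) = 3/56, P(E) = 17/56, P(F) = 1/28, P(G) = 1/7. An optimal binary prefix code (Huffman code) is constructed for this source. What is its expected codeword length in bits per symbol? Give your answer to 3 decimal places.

2.536 bits/symbol

Repeatedly combine the two least-probable nodes; the expected code length is the sum of the merged weights.
merge 1/28 + 3/56 → 5/56
merge 5/56 + 5/56 → 5/28
merge 1/8 + 1/7 → 15/56
merge 5/28 + 1/4 → 3/7
merge 15/56 + 17/56 → 4/7
merge 3/7 + 4/7 → 1
L = 5/56 + 5/28 + 15/56 + 3/7 + 4/7 + 1 = 71/28 ≈ 2.536 bits/symbol.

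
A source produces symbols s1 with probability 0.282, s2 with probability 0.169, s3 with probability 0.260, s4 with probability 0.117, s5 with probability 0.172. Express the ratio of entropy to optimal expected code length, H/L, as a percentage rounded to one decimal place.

Entropy H = −Σ p log₂ p ≈ 2.2527 bits.
Huffman merges: 117/1000+169/1000→143/500; 43/250+13/50→54/125; 141/500+143/500→71/125; 54/125+71/125→1. L = 1143/500 ≈ 2.2860.
Efficiency = H/L = 2.2527/2.2860 = 98.5%.

98.5%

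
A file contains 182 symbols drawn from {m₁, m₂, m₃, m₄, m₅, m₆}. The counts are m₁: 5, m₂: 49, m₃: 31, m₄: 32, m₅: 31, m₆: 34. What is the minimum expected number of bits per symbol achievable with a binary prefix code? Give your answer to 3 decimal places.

Probabilities are the counts divided by 182.
Repeatedly combine the two least-probable nodes; the expected code length is the sum of the merged weights.
merge 5/182 + 31/182 → 18/91
merge 31/182 + 16/91 → 9/26
merge 17/91 + 18/91 → 5/13
merge 7/26 + 9/26 → 8/13
merge 5/13 + 8/13 → 1
L = 18/91 + 9/26 + 5/13 + 8/13 + 1 = 463/182 ≈ 2.544 bits/symbol.

2.544 bits/symbol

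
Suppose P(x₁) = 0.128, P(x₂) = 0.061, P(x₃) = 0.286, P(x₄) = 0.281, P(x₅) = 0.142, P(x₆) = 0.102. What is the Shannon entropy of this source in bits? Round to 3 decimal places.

H = −Σ pᵢ log₂ pᵢ.
−0.128·log₂(0.128) = 0.3796
−0.061·log₂(0.061) = 0.2461
−0.286·log₂(0.286) = 0.5165
−0.281·log₂(0.281) = 0.5146
−0.142·log₂(0.142) = 0.3999
−0.102·log₂(0.102) = 0.3359
Sum ≈ 2.3927 → 2.393 bits.

2.393 bits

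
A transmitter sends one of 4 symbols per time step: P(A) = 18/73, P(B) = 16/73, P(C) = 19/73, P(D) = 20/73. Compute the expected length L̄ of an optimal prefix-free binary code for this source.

Repeatedly combine the two least-probable nodes; the expected code length is the sum of the merged weights.
merge 16/73 + 18/73 → 34/73
merge 19/73 + 20/73 → 39/73
merge 34/73 + 39/73 → 1
L = 34/73 + 39/73 + 1 = 2 bits/symbol.

2 bits/symbol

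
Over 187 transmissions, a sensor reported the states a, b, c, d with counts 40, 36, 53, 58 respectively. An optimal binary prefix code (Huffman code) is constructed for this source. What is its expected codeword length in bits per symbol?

2 bits/symbol

Probabilities are the counts divided by 187.
Repeatedly combine the two least-probable nodes; the expected code length is the sum of the merged weights.
merge 36/187 + 40/187 → 76/187
merge 53/187 + 58/187 → 111/187
merge 76/187 + 111/187 → 1
L = 76/187 + 111/187 + 1 = 2 bits/symbol.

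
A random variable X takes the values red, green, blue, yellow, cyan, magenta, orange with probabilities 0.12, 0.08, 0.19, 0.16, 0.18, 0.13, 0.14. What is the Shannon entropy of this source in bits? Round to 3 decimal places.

H = −Σ pᵢ log₂ pᵢ.
−0.12·log₂(0.12) = 0.3671
−0.08·log₂(0.08) = 0.2915
−0.19·log₂(0.19) = 0.4552
−0.16·log₂(0.16) = 0.4230
−0.18·log₂(0.18) = 0.4453
−0.13·log₂(0.13) = 0.3826
−0.14·log₂(0.14) = 0.3971
Sum ≈ 2.7619 → 2.762 bits.

2.762 bits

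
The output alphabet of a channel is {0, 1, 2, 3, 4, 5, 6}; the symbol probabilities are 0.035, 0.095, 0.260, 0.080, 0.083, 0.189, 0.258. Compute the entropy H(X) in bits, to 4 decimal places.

2.5453 bits

H = −Σ pᵢ log₂ pᵢ.
−0.035·log₂(0.035) = 0.1693
−0.095·log₂(0.095) = 0.3226
−0.260·log₂(0.260) = 0.5053
−0.080·log₂(0.080) = 0.2915
−0.083·log₂(0.083) = 0.2980
−0.189·log₂(0.189) = 0.4543
−0.258·log₂(0.258) = 0.5043
Sum ≈ 2.5453 → 2.5453 bits.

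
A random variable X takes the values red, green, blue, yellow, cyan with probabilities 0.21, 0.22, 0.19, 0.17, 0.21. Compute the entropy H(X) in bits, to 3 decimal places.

H = −Σ pᵢ log₂ pᵢ.
−0.21·log₂(0.21) = 0.4728
−0.22·log₂(0.22) = 0.4806
−0.19·log₂(0.19) = 0.4552
−0.17·log₂(0.17) = 0.4346
−0.21·log₂(0.21) = 0.4728
Sum ≈ 2.3160 → 2.316 bits.

2.316 bits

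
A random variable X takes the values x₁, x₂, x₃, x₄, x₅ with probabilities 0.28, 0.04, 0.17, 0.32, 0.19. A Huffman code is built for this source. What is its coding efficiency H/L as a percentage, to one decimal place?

Entropy H = −Σ p log₂ p ≈ 2.1158 bits.
Huffman merges: 1/25+17/100→21/100; 19/100+21/100→2/5; 7/25+8/25→3/5; 2/5+3/5→1. L = 221/100 ≈ 2.2100.
Efficiency = H/L = 2.1158/2.2100 = 95.7%.

95.7%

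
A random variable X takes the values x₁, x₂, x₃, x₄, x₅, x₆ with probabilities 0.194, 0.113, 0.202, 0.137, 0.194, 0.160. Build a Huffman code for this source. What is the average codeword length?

Repeatedly combine the two least-probable nodes; the expected code length is the sum of the merged weights.
merge 113/1000 + 137/1000 → 1/4
merge 4/25 + 97/500 → 177/500
merge 97/500 + 101/500 → 99/250
merge 1/4 + 177/500 → 151/250
merge 99/250 + 151/250 → 1
L = 1/4 + 177/500 + 99/250 + 151/250 + 1 = 651/250 = 2.604 bits/symbol.

2.604 bits/symbol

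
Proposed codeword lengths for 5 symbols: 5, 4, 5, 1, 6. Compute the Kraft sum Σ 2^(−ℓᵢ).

0.640625

With common denominator 2^6 = 64: Σ 2^(−ℓᵢ) = 2/64 + 4/64 + 2/64 + 32/64 + 1/64 = 41/64 = 0.640625.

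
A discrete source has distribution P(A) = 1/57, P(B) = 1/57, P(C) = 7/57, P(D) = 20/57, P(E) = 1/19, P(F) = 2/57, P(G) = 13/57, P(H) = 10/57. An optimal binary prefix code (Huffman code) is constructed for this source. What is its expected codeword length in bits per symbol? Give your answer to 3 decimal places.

Repeatedly combine the two least-probable nodes; the expected code length is the sum of the merged weights.
merge 1/57 + 1/57 → 2/57
merge 2/57 + 2/57 → 4/57
merge 1/19 + 4/57 → 7/57
merge 7/57 + 7/57 → 14/57
merge 10/57 + 13/57 → 23/57
merge 14/57 + 20/57 → 34/57
merge 23/57 + 34/57 → 1
L = 2/57 + 4/57 + 7/57 + 14/57 + 23/57 + 34/57 + 1 = 47/19 ≈ 2.474 bits/symbol.

2.474 bits/symbol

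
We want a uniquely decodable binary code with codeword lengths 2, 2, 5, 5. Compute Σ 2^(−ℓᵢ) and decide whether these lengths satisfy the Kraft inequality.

With common denominator 2^5 = 32: Σ 2^(−ℓᵢ) = 8/32 + 8/32 + 1/32 + 1/32 = 18/32 = 0.5625.
Kraft's inequality requires Σ ≤ 1; here Σ = 0.5625 ≤ 1, so such a prefix code exists.

0.5625; yes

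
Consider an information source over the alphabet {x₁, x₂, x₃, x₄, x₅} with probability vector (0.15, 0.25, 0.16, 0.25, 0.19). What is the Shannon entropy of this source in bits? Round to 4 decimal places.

2.2888 bits

H = −Σ pᵢ log₂ pᵢ.
−0.15·log₂(0.15) = 0.4105
−0.25·log₂(0.25) = 0.5000
−0.16·log₂(0.16) = 0.4230
−0.25·log₂(0.25) = 0.5000
−0.19·log₂(0.19) = 0.4552
Sum ≈ 2.2888 → 2.2888 bits.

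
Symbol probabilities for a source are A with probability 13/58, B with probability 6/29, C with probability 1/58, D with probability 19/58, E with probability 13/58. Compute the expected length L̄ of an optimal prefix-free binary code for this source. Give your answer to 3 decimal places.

Repeatedly combine the two least-probable nodes; the expected code length is the sum of the merged weights.
merge 1/58 + 6/29 → 13/58
merge 13/58 + 13/58 → 13/29
merge 13/58 + 19/58 → 16/29
merge 13/29 + 16/29 → 1
L = 13/58 + 13/29 + 16/29 + 1 = 129/58 ≈ 2.224 bits/symbol.

2.224 bits/symbol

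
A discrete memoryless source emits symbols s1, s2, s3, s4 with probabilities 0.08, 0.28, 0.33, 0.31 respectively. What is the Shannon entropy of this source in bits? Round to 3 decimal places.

H = −Σ pᵢ log₂ pᵢ.
−0.08·log₂(0.08) = 0.2915
−0.28·log₂(0.28) = 0.5142
−0.33·log₂(0.33) = 0.5278
−0.31·log₂(0.31) = 0.5238
Sum ≈ 1.8573 → 1.857 bits.

1.857 bits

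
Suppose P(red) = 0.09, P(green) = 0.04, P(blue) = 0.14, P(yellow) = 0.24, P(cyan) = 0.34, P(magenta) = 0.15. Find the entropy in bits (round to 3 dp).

H = −Σ pᵢ log₂ pᵢ.
−0.09·log₂(0.09) = 0.3127
−0.04·log₂(0.04) = 0.1858
−0.14·log₂(0.14) = 0.3971
−0.24·log₂(0.24) = 0.4941
−0.34·log₂(0.34) = 0.5292
−0.15·log₂(0.15) = 0.4105
Sum ≈ 2.3294 → 2.329 bits.

2.329 bits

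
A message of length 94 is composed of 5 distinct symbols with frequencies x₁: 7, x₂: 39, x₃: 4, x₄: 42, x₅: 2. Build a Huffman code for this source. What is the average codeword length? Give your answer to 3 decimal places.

1.755 bits/symbol

Probabilities are the counts divided by 94.
Repeatedly combine the two least-probable nodes; the expected code length is the sum of the merged weights.
merge 1/47 + 2/47 → 3/47
merge 3/47 + 7/94 → 13/94
merge 13/94 + 39/94 → 26/47
merge 21/47 + 26/47 → 1
L = 3/47 + 13/94 + 26/47 + 1 = 165/94 ≈ 1.755 bits/symbol.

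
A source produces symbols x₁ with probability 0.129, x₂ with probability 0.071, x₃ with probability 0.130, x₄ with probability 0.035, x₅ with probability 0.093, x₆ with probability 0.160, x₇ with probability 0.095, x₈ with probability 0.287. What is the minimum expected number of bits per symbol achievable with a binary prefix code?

2.819 bits/symbol

Repeatedly combine the two least-probable nodes; the expected code length is the sum of the merged weights.
merge 7/200 + 71/1000 → 53/500
merge 93/1000 + 19/200 → 47/250
merge 53/500 + 129/1000 → 47/200
merge 13/100 + 4/25 → 29/100
merge 47/250 + 47/200 → 423/1000
merge 287/1000 + 29/100 → 577/1000
merge 423/1000 + 577/1000 → 1
L = 53/500 + 47/250 + 47/200 + 29/100 + 423/1000 + 577/1000 + 1 = 2819/1000 = 2.819 bits/symbol.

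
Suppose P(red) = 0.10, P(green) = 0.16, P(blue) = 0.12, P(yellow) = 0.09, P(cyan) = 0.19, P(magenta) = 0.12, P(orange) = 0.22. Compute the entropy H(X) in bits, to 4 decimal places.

H = −Σ pᵢ log₂ pᵢ.
−0.10·log₂(0.10) = 0.3322
−0.16·log₂(0.16) = 0.4230
−0.12·log₂(0.12) = 0.3671
−0.09·log₂(0.09) = 0.3127
−0.19·log₂(0.19) = 0.4552
−0.12·log₂(0.12) = 0.3671
−0.22·log₂(0.22) = 0.4806
Sum ≈ 2.7378 → 2.7378 bits.

2.7378 bits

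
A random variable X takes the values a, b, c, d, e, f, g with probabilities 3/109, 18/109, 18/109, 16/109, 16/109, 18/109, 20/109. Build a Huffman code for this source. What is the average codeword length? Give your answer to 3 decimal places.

2.817 bits/symbol

Repeatedly combine the two least-probable nodes; the expected code length is the sum of the merged weights.
merge 3/109 + 16/109 → 19/109
merge 16/109 + 18/109 → 34/109
merge 18/109 + 18/109 → 36/109
merge 19/109 + 20/109 → 39/109
merge 34/109 + 36/109 → 70/109
merge 39/109 + 70/109 → 1
L = 19/109 + 34/109 + 36/109 + 39/109 + 70/109 + 1 = 307/109 ≈ 2.817 bits/symbol.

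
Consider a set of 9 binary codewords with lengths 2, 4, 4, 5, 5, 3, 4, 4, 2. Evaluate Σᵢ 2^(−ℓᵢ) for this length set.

0.9375

With common denominator 2^5 = 32: Σ 2^(−ℓᵢ) = 8/32 + 2/32 + 2/32 + 1/32 + 1/32 + 4/32 + 2/32 + 2/32 + 8/32 = 30/32 = 0.9375.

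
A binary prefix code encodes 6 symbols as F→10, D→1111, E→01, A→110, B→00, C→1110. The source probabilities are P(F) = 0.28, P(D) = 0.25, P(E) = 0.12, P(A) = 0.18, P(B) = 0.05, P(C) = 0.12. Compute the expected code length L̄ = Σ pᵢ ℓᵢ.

2.92 bits/symbol

L̄ = Σ pᵢ·ℓᵢ = 0.28·2 + 0.25·4 + 0.12·2 + 0.18·3 + 0.05·2 + 0.12·4 = 2.92 bits/symbol.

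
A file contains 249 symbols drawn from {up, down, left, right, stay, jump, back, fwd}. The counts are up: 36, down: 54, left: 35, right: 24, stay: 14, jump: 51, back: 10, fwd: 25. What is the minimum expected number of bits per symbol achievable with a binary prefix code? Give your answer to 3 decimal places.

2.867 bits/symbol

Probabilities are the counts divided by 249.
Repeatedly combine the two least-probable nodes; the expected code length is the sum of the merged weights.
merge 10/249 + 14/249 → 8/83
merge 8/83 + 8/83 → 16/83
merge 25/249 + 35/249 → 20/83
merge 12/83 + 16/83 → 28/83
merge 17/83 + 18/83 → 35/83
merge 20/83 + 28/83 → 48/83
merge 35/83 + 48/83 → 1
L = 8/83 + 16/83 + 20/83 + 28/83 + 35/83 + 48/83 + 1 = 238/83 ≈ 2.867 bits/symbol.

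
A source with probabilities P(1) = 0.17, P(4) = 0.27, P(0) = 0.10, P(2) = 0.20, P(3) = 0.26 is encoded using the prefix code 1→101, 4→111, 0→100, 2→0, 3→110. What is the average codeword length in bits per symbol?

2.6 bits/symbol

L̄ = Σ pᵢ·ℓᵢ = 0.17·3 + 0.27·3 + 0.10·3 + 0.20·1 + 0.26·3 = 2.6 bits/symbol.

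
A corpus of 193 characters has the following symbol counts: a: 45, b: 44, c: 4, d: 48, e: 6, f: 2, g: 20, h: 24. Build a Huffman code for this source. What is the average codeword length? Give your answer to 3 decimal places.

2.549 bits/symbol

Probabilities are the counts divided by 193.
Repeatedly combine the two least-probable nodes; the expected code length is the sum of the merged weights.
merge 2/193 + 4/193 → 6/193
merge 6/193 + 6/193 → 12/193
merge 12/193 + 20/193 → 32/193
merge 24/193 + 32/193 → 56/193
merge 44/193 + 45/193 → 89/193
merge 48/193 + 56/193 → 104/193
merge 89/193 + 104/193 → 1
L = 6/193 + 12/193 + 32/193 + 56/193 + 89/193 + 104/193 + 1 = 492/193 ≈ 2.549 bits/symbol.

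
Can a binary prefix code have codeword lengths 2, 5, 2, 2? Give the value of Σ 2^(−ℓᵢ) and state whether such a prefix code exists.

With common denominator 2^5 = 32: Σ 2^(−ℓᵢ) = 8/32 + 1/32 + 8/32 + 8/32 = 25/32 = 0.78125.
Kraft's inequality requires Σ ≤ 1; here Σ = 0.78125 ≤ 1, so such a prefix code exists.

0.78125; yes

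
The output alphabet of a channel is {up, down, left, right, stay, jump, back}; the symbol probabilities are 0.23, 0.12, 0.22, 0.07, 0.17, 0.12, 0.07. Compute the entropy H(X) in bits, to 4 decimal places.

2.6741 bits

H = −Σ pᵢ log₂ pᵢ.
−0.23·log₂(0.23) = 0.4877
−0.12·log₂(0.12) = 0.3671
−0.22·log₂(0.22) = 0.4806
−0.07·log₂(0.07) = 0.2686
−0.17·log₂(0.17) = 0.4346
−0.12·log₂(0.12) = 0.3671
−0.07·log₂(0.07) = 0.2686
Sum ≈ 2.6741 → 2.6741 bits.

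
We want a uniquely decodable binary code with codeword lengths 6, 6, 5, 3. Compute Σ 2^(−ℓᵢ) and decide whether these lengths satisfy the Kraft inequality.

With common denominator 2^6 = 64: Σ 2^(−ℓᵢ) = 1/64 + 1/64 + 2/64 + 8/64 = 12/64 = 0.1875.
Kraft's inequality requires Σ ≤ 1; here Σ = 0.1875 ≤ 1, so such a prefix code exists.

0.1875; yes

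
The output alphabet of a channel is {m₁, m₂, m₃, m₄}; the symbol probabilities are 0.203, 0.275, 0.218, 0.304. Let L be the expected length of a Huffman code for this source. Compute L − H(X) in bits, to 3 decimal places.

Entropy H = −Σ p log₂ p ≈ 1.9805 bits.
Huffman merges: 203/1000+109/500→421/1000; 11/40+38/125→579/1000; 421/1000+579/1000→1. L = 2 ≈ 2.0000.
L − H = 2.0000 − 1.9805 = 0.020 bits.

0.020 bits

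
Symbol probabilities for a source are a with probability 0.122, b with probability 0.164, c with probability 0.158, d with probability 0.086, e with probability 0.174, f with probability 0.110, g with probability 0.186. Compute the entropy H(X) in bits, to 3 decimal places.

H = −Σ pᵢ log₂ pᵢ.
−0.122·log₂(0.122) = 0.3703
−0.164·log₂(0.164) = 0.4278
−0.158·log₂(0.158) = 0.4206
−0.086·log₂(0.086) = 0.3044
−0.174·log₂(0.174) = 0.4390
−0.110·log₂(0.110) = 0.3503
−0.186·log₂(0.186) = 0.4514
Sum ≈ 2.7636 → 2.764 bits.

2.764 bits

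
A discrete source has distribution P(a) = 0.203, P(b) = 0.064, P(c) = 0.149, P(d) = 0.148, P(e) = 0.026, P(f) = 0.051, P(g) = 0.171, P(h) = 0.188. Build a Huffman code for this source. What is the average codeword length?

2.827 bits/symbol

Repeatedly combine the two least-probable nodes; the expected code length is the sum of the merged weights.
merge 13/500 + 51/1000 → 77/1000
merge 8/125 + 77/1000 → 141/1000
merge 141/1000 + 37/250 → 289/1000
merge 149/1000 + 171/1000 → 8/25
merge 47/250 + 203/1000 → 391/1000
merge 289/1000 + 8/25 → 609/1000
merge 391/1000 + 609/1000 → 1
L = 77/1000 + 141/1000 + 289/1000 + 8/25 + 391/1000 + 609/1000 + 1 = 2827/1000 = 2.827 bits/symbol.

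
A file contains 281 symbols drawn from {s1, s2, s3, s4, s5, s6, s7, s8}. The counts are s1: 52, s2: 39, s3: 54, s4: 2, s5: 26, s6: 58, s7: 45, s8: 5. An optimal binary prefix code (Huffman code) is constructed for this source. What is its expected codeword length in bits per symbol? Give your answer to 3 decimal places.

Probabilities are the counts divided by 281.
Repeatedly combine the two least-probable nodes; the expected code length is the sum of the merged weights.
merge 2/281 + 5/281 → 7/281
merge 7/281 + 26/281 → 33/281
merge 33/281 + 39/281 → 72/281
merge 45/281 + 52/281 → 97/281
merge 54/281 + 58/281 → 112/281
merge 72/281 + 97/281 → 169/281
merge 112/281 + 169/281 → 1
L = 7/281 + 33/281 + 72/281 + 97/281 + 112/281 + 169/281 + 1 = 771/281 ≈ 2.744 bits/symbol.

2.744 bits/symbol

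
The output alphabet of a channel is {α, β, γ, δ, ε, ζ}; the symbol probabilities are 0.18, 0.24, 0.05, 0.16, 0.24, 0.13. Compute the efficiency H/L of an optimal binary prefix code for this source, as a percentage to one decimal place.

97.4%

Entropy H = −Σ p log₂ p ≈ 2.4553 bits.
Huffman merges: 1/20+13/100→9/50; 4/25+9/50→17/50; 9/50+6/25→21/50; 6/25+17/50→29/50; 21/50+29/50→1. L = 63/25 ≈ 2.5200.
Efficiency = H/L = 2.4553/2.5200 = 97.4%.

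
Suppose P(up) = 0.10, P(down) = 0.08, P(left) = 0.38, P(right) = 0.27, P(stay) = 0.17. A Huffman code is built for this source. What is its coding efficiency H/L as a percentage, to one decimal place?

Entropy H = −Σ p log₂ p ≈ 2.0988 bits.
Huffman merges: 2/25+1/10→9/50; 17/100+9/50→7/20; 27/100+7/20→31/50; 19/50+31/50→1. L = 43/20 ≈ 2.1500.
Efficiency = H/L = 2.0988/2.1500 = 97.6%.

97.6%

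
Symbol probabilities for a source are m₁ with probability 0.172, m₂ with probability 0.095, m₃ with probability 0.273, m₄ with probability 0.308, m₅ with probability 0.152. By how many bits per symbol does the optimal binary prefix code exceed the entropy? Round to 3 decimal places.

Entropy H = −Σ p log₂ p ≈ 2.2072 bits.
Huffman merges: 19/200+19/125→247/1000; 43/250+247/1000→419/1000; 273/1000+77/250→581/1000; 419/1000+581/1000→1. L = 2247/1000 ≈ 2.2470.
L − H = 2.2470 − 2.2072 = 0.040 bits.

0.040 bits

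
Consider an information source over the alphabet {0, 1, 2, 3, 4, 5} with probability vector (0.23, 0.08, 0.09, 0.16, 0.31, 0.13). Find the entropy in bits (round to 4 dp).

H = −Σ pᵢ log₂ pᵢ.
−0.23·log₂(0.23) = 0.4877
−0.08·log₂(0.08) = 0.2915
−0.09·log₂(0.09) = 0.3127
−0.16·log₂(0.16) = 0.4230
−0.31·log₂(0.31) = 0.5238
−0.13·log₂(0.13) = 0.3826
Sum ≈ 2.4213 → 2.4213 bits.

2.4213 bits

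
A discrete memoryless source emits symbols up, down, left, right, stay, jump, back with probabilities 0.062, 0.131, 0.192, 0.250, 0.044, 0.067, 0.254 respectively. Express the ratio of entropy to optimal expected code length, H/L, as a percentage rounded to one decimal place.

98.8%

Entropy H = −Σ p log₂ p ≈ 2.5517 bits.
Huffman merges: 11/250+31/500→53/500; 67/1000+53/500→173/1000; 131/1000+173/1000→38/125; 24/125+1/4→221/500; 127/500+38/125→279/500; 221/500+279/500→1. L = 2583/1000 ≈ 2.5830.
Efficiency = H/L = 2.5517/2.5830 = 98.8%.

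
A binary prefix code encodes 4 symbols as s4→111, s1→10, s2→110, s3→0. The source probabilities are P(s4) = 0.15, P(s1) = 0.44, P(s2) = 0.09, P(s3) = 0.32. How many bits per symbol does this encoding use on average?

L̄ = Σ pᵢ·ℓᵢ = 0.15·3 + 0.44·2 + 0.09·3 + 0.32·1 = 1.92 bits/symbol.

1.92 bits/symbol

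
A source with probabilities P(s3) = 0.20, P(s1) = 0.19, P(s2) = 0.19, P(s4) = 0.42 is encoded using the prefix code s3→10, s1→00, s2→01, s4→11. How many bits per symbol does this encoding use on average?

L̄ = Σ pᵢ·ℓᵢ = 0.20·2 + 0.19·2 + 0.19·2 + 0.42·2 = 2 bits/symbol.

2 bits/symbol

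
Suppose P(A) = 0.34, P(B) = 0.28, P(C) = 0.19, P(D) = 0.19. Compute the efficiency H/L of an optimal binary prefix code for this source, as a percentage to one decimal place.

Entropy H = −Σ p log₂ p ≈ 1.9538 bits.
Huffman merges: 19/100+19/100→19/50; 7/25+17/50→31/50; 19/50+31/50→1. L = 2 ≈ 2.0000.
Efficiency = H/L = 1.9538/2.0000 = 97.7%.

97.7%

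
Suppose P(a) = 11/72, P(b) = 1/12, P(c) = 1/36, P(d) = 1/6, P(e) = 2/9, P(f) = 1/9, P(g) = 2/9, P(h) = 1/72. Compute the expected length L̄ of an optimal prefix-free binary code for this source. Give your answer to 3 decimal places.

2.722 bits/symbol

Repeatedly combine the two least-probable nodes; the expected code length is the sum of the merged weights.
merge 1/72 + 1/36 → 1/24
merge 1/24 + 1/12 → 1/8
merge 1/9 + 1/8 → 17/72
merge 11/72 + 1/6 → 23/72
merge 2/9 + 2/9 → 4/9
merge 17/72 + 23/72 → 5/9
merge 4/9 + 5/9 → 1
L = 1/24 + 1/8 + 17/72 + 23/72 + 4/9 + 5/9 + 1 = 49/18 ≈ 2.722 bits/symbol.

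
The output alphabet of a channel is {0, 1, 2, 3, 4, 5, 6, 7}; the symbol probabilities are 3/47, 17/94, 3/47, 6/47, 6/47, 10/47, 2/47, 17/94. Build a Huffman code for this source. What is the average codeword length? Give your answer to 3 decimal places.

Repeatedly combine the two least-probable nodes; the expected code length is the sum of the merged weights.
merge 2/47 + 3/47 → 5/47
merge 3/47 + 5/47 → 8/47
merge 6/47 + 6/47 → 12/47
merge 8/47 + 17/94 → 33/94
merge 17/94 + 10/47 → 37/94
merge 12/47 + 33/94 → 57/94
merge 37/94 + 57/94 → 1
L = 5/47 + 8/47 + 12/47 + 33/94 + 37/94 + 57/94 + 1 = 271/94 ≈ 2.883 bits/symbol.

2.883 bits/symbol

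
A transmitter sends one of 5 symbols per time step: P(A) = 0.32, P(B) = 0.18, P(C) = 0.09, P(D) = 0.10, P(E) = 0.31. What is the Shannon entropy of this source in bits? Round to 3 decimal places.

2.140 bits

H = −Σ pᵢ log₂ pᵢ.
−0.32·log₂(0.32) = 0.5260
−0.18·log₂(0.18) = 0.4453
−0.09·log₂(0.09) = 0.3127
−0.10·log₂(0.10) = 0.3322
−0.31·log₂(0.31) = 0.5238
Sum ≈ 2.1400 → 2.140 bits.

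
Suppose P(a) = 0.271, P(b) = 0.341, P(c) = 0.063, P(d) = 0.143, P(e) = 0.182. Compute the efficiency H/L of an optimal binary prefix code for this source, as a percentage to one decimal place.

Entropy H = −Σ p log₂ p ≈ 2.1396 bits.
Huffman merges: 63/1000+143/1000→103/500; 91/500+103/500→97/250; 271/1000+341/1000→153/250; 97/250+153/250→1. L = 1103/500 ≈ 2.2060.
Efficiency = H/L = 2.1396/2.2060 = 97.0%.

97.0%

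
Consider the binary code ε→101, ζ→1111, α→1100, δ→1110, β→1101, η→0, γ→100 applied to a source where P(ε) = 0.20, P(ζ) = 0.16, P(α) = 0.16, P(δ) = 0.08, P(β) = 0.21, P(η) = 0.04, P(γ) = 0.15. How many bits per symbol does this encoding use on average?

3.53 bits/symbol

L̄ = Σ pᵢ·ℓᵢ = 0.20·3 + 0.16·4 + 0.16·4 + 0.08·4 + 0.21·4 + 0.04·1 + 0.15·3 = 3.53 bits/symbol.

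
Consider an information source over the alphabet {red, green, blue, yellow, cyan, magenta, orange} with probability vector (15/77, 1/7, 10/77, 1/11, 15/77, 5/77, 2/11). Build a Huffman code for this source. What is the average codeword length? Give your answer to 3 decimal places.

2.766 bits/symbol

Repeatedly combine the two least-probable nodes; the expected code length is the sum of the merged weights.
merge 5/77 + 1/11 → 12/77
merge 10/77 + 1/7 → 3/11
merge 12/77 + 2/11 → 26/77
merge 15/77 + 15/77 → 30/77
merge 3/11 + 26/77 → 47/77
merge 30/77 + 47/77 → 1
L = 12/77 + 3/11 + 26/77 + 30/77 + 47/77 + 1 = 213/77 ≈ 2.766 bits/symbol.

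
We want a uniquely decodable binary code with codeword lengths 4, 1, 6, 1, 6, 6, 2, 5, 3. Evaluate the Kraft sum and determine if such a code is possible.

1.515625; no

With common denominator 2^6 = 64: Σ 2^(−ℓᵢ) = 4/64 + 32/64 + 1/64 + 32/64 + 1/64 + 1/64 + 16/64 + 2/64 + 8/64 = 97/64 = 1.515625.
Kraft's inequality requires Σ ≤ 1; here Σ = 1.515625 > 1, so no such prefix code exists.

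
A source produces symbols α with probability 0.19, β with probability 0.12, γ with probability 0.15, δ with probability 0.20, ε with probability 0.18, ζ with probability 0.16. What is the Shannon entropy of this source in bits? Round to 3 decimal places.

H = −Σ pᵢ log₂ pᵢ.
−0.19·log₂(0.19) = 0.4552
−0.12·log₂(0.12) = 0.3671
−0.15·log₂(0.15) = 0.4105
−0.20·log₂(0.20) = 0.4644
−0.18·log₂(0.18) = 0.4453
−0.16·log₂(0.16) = 0.4230
Sum ≈ 2.5655 → 2.566 bits.

2.566 bits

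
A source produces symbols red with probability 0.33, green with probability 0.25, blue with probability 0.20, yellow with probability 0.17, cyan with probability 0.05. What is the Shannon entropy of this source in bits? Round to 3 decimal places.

2.143 bits

H = −Σ pᵢ log₂ pᵢ.
−0.33·log₂(0.33) = 0.5278
−0.25·log₂(0.25) = 0.5000
−0.20·log₂(0.20) = 0.4644
−0.17·log₂(0.17) = 0.4346
−0.05·log₂(0.05) = 0.2161
Sum ≈ 2.1429 → 2.143 bits.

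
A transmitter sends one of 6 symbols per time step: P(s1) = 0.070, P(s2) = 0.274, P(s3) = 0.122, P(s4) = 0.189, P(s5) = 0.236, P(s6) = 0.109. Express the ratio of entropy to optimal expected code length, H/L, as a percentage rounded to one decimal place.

Entropy H = −Σ p log₂ p ≈ 2.4450 bits.
Huffman merges: 7/100+109/1000→179/1000; 61/500+179/1000→301/1000; 189/1000+59/250→17/40; 137/500+301/1000→23/40; 17/40+23/40→1. L = 62/25 ≈ 2.4800.
Efficiency = H/L = 2.4450/2.4800 = 98.6%.

98.6%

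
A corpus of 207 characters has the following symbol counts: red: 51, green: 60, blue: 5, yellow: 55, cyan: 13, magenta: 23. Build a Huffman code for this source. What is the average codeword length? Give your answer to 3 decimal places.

2.285 bits/symbol

Probabilities are the counts divided by 207.
Repeatedly combine the two least-probable nodes; the expected code length is the sum of the merged weights.
merge 5/207 + 13/207 → 2/23
merge 2/23 + 1/9 → 41/207
merge 41/207 + 17/69 → 4/9
merge 55/207 + 20/69 → 5/9
merge 4/9 + 5/9 → 1
L = 2/23 + 41/207 + 4/9 + 5/9 + 1 = 473/207 ≈ 2.285 bits/symbol.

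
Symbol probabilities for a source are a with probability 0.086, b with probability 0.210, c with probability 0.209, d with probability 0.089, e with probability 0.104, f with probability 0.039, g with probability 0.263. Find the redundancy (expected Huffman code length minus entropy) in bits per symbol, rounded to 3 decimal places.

0.047 bits

Entropy H = −Σ p log₂ p ≈ 2.5887 bits.
Huffman merges: 39/1000+43/500→1/8; 89/1000+13/125→193/1000; 1/8+193/1000→159/500; 209/1000+21/100→419/1000; 263/1000+159/500→581/1000; 419/1000+581/1000→1. L = 659/250 ≈ 2.6360.
L − H = 2.6360 − 2.5887 = 0.047 bits.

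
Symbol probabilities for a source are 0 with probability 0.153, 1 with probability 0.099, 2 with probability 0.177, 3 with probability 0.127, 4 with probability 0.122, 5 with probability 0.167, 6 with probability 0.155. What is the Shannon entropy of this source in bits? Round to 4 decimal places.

2.7833 bits

H = −Σ pᵢ log₂ pᵢ.
−0.153·log₂(0.153) = 0.4144
−0.099·log₂(0.099) = 0.3303
−0.177·log₂(0.177) = 0.4422
−0.127·log₂(0.127) = 0.3781
−0.122·log₂(0.122) = 0.3703
−0.167·log₂(0.167) = 0.4312
−0.155·log₂(0.155) = 0.4169
Sum ≈ 2.7833 → 2.7833 bits.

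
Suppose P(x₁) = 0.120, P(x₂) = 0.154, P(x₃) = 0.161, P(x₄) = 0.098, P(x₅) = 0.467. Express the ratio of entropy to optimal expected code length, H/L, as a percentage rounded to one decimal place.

99.1%

Entropy H = −Σ p log₂ p ≈ 2.0483 bits.
Huffman merges: 49/500+3/25→109/500; 77/500+161/1000→63/200; 109/500+63/200→533/1000; 467/1000+533/1000→1. L = 1033/500 ≈ 2.0660.
Efficiency = H/L = 2.0483/2.0660 = 99.1%.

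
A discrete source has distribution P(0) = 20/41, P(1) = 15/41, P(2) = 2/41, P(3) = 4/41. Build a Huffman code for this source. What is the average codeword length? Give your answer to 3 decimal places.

1.659 bits/symbol

Repeatedly combine the two least-probable nodes; the expected code length is the sum of the merged weights.
merge 2/41 + 4/41 → 6/41
merge 6/41 + 15/41 → 21/41
merge 20/41 + 21/41 → 1
L = 6/41 + 21/41 + 1 = 68/41 ≈ 1.659 bits/symbol.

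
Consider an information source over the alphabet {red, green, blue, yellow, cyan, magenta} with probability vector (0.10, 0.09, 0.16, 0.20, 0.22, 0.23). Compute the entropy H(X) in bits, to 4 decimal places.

2.5005 bits

H = −Σ pᵢ log₂ pᵢ.
−0.10·log₂(0.10) = 0.3322
−0.09·log₂(0.09) = 0.3127
−0.16·log₂(0.16) = 0.4230
−0.20·log₂(0.20) = 0.4644
−0.22·log₂(0.22) = 0.4806
−0.23·log₂(0.23) = 0.4877
Sum ≈ 2.5005 → 2.5005 bits.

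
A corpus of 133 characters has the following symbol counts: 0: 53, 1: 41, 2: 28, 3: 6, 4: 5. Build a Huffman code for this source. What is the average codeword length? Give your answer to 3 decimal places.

1.977 bits/symbol

Probabilities are the counts divided by 133.
Repeatedly combine the two least-probable nodes; the expected code length is the sum of the merged weights.
merge 5/133 + 6/133 → 11/133
merge 11/133 + 4/19 → 39/133
merge 39/133 + 41/133 → 80/133
merge 53/133 + 80/133 → 1
L = 11/133 + 39/133 + 80/133 + 1 = 263/133 ≈ 1.977 bits/symbol.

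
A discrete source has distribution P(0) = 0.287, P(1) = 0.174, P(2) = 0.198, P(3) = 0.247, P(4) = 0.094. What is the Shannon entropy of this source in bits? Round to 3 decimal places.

2.237 bits

H = −Σ pᵢ log₂ pᵢ.
−0.287·log₂(0.287) = 0.5169
−0.174·log₂(0.174) = 0.4390
−0.198·log₂(0.198) = 0.4626
−0.247·log₂(0.247) = 0.4983
−0.094·log₂(0.094) = 0.3207
Sum ≈ 2.2374 → 2.237 bits.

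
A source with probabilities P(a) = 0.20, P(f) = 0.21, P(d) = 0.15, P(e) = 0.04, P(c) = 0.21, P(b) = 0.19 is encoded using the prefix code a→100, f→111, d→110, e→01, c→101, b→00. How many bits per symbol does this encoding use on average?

L̄ = Σ pᵢ·ℓᵢ = 0.20·3 + 0.21·3 + 0.15·3 + 0.04·2 + 0.21·3 + 0.19·2 = 2.77 bits/symbol.

2.77 bits/symbol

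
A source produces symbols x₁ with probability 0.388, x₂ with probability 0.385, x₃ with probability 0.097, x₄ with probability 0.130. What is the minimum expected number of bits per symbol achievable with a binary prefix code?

1.839 bits/symbol

Repeatedly combine the two least-probable nodes; the expected code length is the sum of the merged weights.
merge 97/1000 + 13/100 → 227/1000
merge 227/1000 + 77/200 → 153/250
merge 97/250 + 153/250 → 1
L = 227/1000 + 153/250 + 1 = 1839/1000 = 1.839 bits/symbol.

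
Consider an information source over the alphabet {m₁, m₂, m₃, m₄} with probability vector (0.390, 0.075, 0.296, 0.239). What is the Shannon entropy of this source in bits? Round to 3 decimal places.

H = −Σ pᵢ log₂ pᵢ.
−0.390·log₂(0.390) = 0.5298
−0.075·log₂(0.075) = 0.2803
−0.296·log₂(0.296) = 0.5199
−0.239·log₂(0.239) = 0.4935
Sum ≈ 1.8235 → 1.823 bits.

1.823 bits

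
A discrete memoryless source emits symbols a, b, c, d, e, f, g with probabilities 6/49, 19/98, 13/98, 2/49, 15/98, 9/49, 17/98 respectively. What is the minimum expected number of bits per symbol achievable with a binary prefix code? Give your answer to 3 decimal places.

2.786 bits/symbol

Repeatedly combine the two least-probable nodes; the expected code length is the sum of the merged weights.
merge 2/49 + 6/49 → 8/49
merge 13/98 + 15/98 → 2/7
merge 8/49 + 17/98 → 33/98
merge 9/49 + 19/98 → 37/98
merge 2/7 + 33/98 → 61/98
merge 37/98 + 61/98 → 1
L = 8/49 + 2/7 + 33/98 + 37/98 + 61/98 + 1 = 39/14 ≈ 2.786 bits/symbol.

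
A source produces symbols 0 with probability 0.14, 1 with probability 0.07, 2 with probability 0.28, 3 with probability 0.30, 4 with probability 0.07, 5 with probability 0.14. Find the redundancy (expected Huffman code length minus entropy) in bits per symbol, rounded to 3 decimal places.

0.053 bits

Entropy H = −Σ p log₂ p ≈ 2.3666 bits.
Huffman merges: 7/100+7/100→7/50; 7/50+7/50→7/25; 7/50+7/25→21/50; 7/25+3/10→29/50; 21/50+29/50→1. L = 121/50 ≈ 2.4200.
L − H = 2.4200 − 2.3666 = 0.053 bits.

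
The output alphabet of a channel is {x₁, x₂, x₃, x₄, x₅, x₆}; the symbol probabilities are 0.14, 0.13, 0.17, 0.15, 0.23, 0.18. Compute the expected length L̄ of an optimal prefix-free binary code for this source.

Repeatedly combine the two least-probable nodes; the expected code length is the sum of the merged weights.
merge 13/100 + 7/50 → 27/100
merge 3/20 + 17/100 → 8/25
merge 9/50 + 23/100 → 41/100
merge 27/100 + 8/25 → 59/100
merge 41/100 + 59/100 → 1
L = 27/100 + 8/25 + 41/100 + 59/100 + 1 = 259/100 = 2.59 bits/symbol.

2.59 bits/symbol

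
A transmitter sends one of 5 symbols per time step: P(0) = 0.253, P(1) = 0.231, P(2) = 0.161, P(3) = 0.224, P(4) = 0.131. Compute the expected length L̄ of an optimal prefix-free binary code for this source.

2.292 bits/symbol

Repeatedly combine the two least-probable nodes; the expected code length is the sum of the merged weights.
merge 131/1000 + 161/1000 → 73/250
merge 28/125 + 231/1000 → 91/200
merge 253/1000 + 73/250 → 109/200
merge 91/200 + 109/200 → 1
L = 73/250 + 91/200 + 109/200 + 1 = 573/250 = 2.292 bits/symbol.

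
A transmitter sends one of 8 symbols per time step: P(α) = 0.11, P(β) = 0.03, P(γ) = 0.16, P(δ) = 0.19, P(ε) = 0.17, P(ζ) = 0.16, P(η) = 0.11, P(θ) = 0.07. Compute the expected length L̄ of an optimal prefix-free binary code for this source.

Repeatedly combine the two least-probable nodes; the expected code length is the sum of the merged weights.
merge 3/100 + 7/100 → 1/10
merge 1/10 + 11/100 → 21/100
merge 11/100 + 4/25 → 27/100
merge 4/25 + 17/100 → 33/100
merge 19/100 + 21/100 → 2/5
merge 27/100 + 33/100 → 3/5
merge 2/5 + 3/5 → 1
L = 1/10 + 21/100 + 27/100 + 33/100 + 2/5 + 3/5 + 1 = 291/100 = 2.91 bits/symbol.

2.91 bits/symbol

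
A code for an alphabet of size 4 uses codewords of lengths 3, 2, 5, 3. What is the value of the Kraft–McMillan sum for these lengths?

With common denominator 2^5 = 32: Σ 2^(−ℓᵢ) = 4/32 + 8/32 + 1/32 + 4/32 = 17/32 = 0.53125.

0.53125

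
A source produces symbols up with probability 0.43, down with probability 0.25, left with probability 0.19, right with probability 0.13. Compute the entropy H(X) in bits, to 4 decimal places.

H = −Σ pᵢ log₂ pᵢ.
−0.43·log₂(0.43) = 0.5236
−0.25·log₂(0.25) = 0.5000
−0.19·log₂(0.19) = 0.4552
−0.13·log₂(0.13) = 0.3826
Sum ≈ 1.8614 → 1.8614 bits.

1.8614 bits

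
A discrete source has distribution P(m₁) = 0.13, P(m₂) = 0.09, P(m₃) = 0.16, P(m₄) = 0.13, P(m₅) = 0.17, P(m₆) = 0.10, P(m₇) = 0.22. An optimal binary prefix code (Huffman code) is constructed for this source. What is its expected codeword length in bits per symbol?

Repeatedly combine the two least-probable nodes; the expected code length is the sum of the merged weights.
merge 9/100 + 1/10 → 19/100
merge 13/100 + 13/100 → 13/50
merge 4/25 + 17/100 → 33/100
merge 19/100 + 11/50 → 41/100
merge 13/50 + 33/100 → 59/100
merge 41/100 + 59/100 → 1
L = 19/100 + 13/50 + 33/100 + 41/100 + 59/100 + 1 = 139/50 = 2.78 bits/symbol.

2.78 bits/symbol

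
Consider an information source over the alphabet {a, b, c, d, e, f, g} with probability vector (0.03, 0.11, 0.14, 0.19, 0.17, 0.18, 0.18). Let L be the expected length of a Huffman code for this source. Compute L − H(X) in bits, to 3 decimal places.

0.090 bits

Entropy H = −Σ p log₂ p ≈ 2.6796 bits.
Huffman merges: 3/100+11/100→7/50; 7/50+7/50→7/25; 17/100+9/50→7/20; 9/50+19/100→37/100; 7/25+7/20→63/100; 37/100+63/100→1. L = 277/100 ≈ 2.7700.
L − H = 2.7700 − 2.6796 = 0.090 bits.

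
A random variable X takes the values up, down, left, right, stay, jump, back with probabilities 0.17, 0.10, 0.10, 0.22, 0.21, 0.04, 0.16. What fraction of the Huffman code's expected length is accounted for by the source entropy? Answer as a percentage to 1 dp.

Entropy H = −Σ p log₂ p ≈ 2.6611 bits.
Huffman merges: 1/25+1/10→7/50; 1/10+7/50→6/25; 4/25+17/100→33/100; 21/100+11/50→43/100; 6/25+33/100→57/100; 43/100+57/100→1. L = 271/100 ≈ 2.7100.
Efficiency = H/L = 2.6611/2.7100 = 98.2%.

98.2%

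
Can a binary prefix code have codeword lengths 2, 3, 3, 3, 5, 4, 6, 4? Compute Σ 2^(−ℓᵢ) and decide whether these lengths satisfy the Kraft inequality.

0.796875; yes

With common denominator 2^6 = 64: Σ 2^(−ℓᵢ) = 16/64 + 8/64 + 8/64 + 8/64 + 2/64 + 4/64 + 1/64 + 4/64 = 51/64 = 0.796875.
Kraft's inequality requires Σ ≤ 1; here Σ = 0.796875 ≤ 1, so such a prefix code exists.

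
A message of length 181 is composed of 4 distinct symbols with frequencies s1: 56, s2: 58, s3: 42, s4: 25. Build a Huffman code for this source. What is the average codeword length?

Probabilities are the counts divided by 181.
Repeatedly combine the two least-probable nodes; the expected code length is the sum of the merged weights.
merge 25/181 + 42/181 → 67/181
merge 56/181 + 58/181 → 114/181
merge 67/181 + 114/181 → 1
L = 67/181 + 114/181 + 1 = 2 bits/symbol.

2 bits/symbol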